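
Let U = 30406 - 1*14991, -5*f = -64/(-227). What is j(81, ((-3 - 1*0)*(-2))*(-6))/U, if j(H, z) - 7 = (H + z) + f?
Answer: 58956/17496025 ≈ 0.0033697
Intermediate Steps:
f = -64/1135 (f = -(-64)/(5*(-227)) = -(-64)*(-1)/(5*227) = -⅕*64/227 = -64/1135 ≈ -0.056388)
j(H, z) = 7881/1135 + H + z (j(H, z) = 7 + ((H + z) - 64/1135) = 7 + (-64/1135 + H + z) = 7881/1135 + H + z)
U = 15415 (U = 30406 - 14991 = 15415)
j(81, ((-3 - 1*0)*(-2))*(-6))/U = (7881/1135 + 81 + ((-3 - 1*0)*(-2))*(-6))/15415 = (7881/1135 + 81 + ((-3 + 0)*(-2))*(-6))*(1/15415) = (7881/1135 + 81 - 3*(-2)*(-6))*(1/15415) = (7881/1135 + 81 + 6*(-6))*(1/15415) = (7881/1135 + 81 - 36)*(1/15415) = (58956/1135)*(1/15415) = 58956/17496025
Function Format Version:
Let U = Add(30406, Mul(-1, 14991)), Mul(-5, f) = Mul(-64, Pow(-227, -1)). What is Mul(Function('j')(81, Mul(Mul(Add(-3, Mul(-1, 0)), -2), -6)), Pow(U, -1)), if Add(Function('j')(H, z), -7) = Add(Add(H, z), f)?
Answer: Rational(58956, 17496025) ≈ 0.0033697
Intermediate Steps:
f = Rational(-64, 1135) (f = Mul(Rational(-1, 5), Mul(-64, Pow(-227, -1))) = Mul(Rational(-1, 5), Mul(-64, Rational(-1, 227))) = Mul(Rational(-1, 5), Rational(64, 227)) = Rational(-64, 1135) ≈ -0.056388)
Function('j')(H, z) = Add(Rational(7881, 1135), H, z) (Function('j')(H, z) = Add(7, Add(Add(H, z), Rational(-64, 1135))) = Add(7, Add(Rational(-64, 1135), H, z)) = Add(Rational(7881, 1135), H, z))
U = 15415 (U = Add(30406, -14991) = 15415)
Mul(Function('j')(81, Mul(Mul(Add(-3, Mul(-1, 0)), -2), -6)), Pow(U, -1)) = Mul(Add(Rational(7881, 1135), 81, Mul(Mul(Add(-3, Mul(-1, 0)), -2), -6)), Pow(15415, -1)) = Mul(Add(Rational(7881, 1135), 81, Mul(Mul(Add(-3, 0), -2), -6)), Rational(1, 15415)) = Mul(Add(Rational(7881, 1135), 81, Mul(Mul(-3, -2), -6)), Rational(1, 15415)) = Mul(Add(Rational(7881, 1135), 81, Mul(6, -6)), Rational(1, 15415)) = Mul(Add(Rational(7881, 1135), 81, -36), Rational(1, 15415)) = Mul(Rational(58956, 1135), Rational(1, 15415)) = Rational(58956, 17496025)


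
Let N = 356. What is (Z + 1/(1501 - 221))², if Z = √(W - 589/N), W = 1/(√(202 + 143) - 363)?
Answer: (9879 + 160*I*√534*√(19384491 + 89*√345))²/159899059814400 ≈ -1.6574 + 0.0020116*I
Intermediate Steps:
W = 1/(-363 + √345) (W = 1/(√345 - 363) = 1/(-363 + √345) ≈ -0.0029034)
Z = √(-6461497/3898912 - √345/131424) (Z = √((-121/43808 - √345/131424) - 589/356) = √(-6461497/3898912 - √345/131424) ≈ 1.2874*I)
(Z + 1/(1501 - 221))² = (√(-10351318194 - 47526*√345)/79032 + 1/(1501 - 221))² = (√(-10351318194 - 47526*√345)/79032 + 1/1280)² = (1/1280 + √(-10351318194 - 47526*√345)/79032)²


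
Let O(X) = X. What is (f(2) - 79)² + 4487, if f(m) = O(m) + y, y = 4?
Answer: 9816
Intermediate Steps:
f(m) = 4 + m (f(m) = m + 4 = 4 + m)
(f(2) - 79)² + 4487 = ((4 + 2) - 79)² + 4487 = (6 - 79)² + 4487 = (-73)² + 4487 = 5329 + 4487 = 9816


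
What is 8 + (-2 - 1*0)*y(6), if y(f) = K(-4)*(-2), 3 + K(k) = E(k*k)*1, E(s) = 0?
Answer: -4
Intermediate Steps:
K(k) = -3 (K(k) = -3 + 0*1 = -3 + 0 = -3)
y(f) = 6 (y(f) = -3*(-2) = 6)
8 + (-2 - 1*0)*y(6) = 8 + (-2 - 1*0)*6 = 8 + (-2 + 0)*6 = 8 - 2*6 = 8 - 12 = -4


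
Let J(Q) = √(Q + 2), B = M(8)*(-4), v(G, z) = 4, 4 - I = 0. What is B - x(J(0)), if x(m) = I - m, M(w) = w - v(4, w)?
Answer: -20 + √2 ≈ -18.586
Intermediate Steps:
I = 4 (I = 4 - 1*0 = 4 + 0 = 4)
M(w) = -4 + w (M(w) = w - 1*4 = w - 4 = -4 + w)
B = -16 (B = (-4 + 8)*(-4) = 4*(-4) = -16)
J(Q) = √(2 + Q)
x(m) = 4 - m
B - x(J(0)) = -16 - (4 - √(2 + 0)) = -16 - (4 - √2) = -16 + (-4 + √2) = -20 + √2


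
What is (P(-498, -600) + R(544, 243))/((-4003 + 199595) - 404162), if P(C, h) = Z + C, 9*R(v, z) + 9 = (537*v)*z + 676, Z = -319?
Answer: -35490209/938565 ≈ -37.813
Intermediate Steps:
R(v, z) = 667/9 + 179*v*z/3 (R(v, z) = -1 + ((537*v)*z + 676)/9 = -1 + (537*v*z + 676)/9 = -1 + (676 + 537*v*z)/9 = -1 + (676/9 + 179*v*z/3) = 667/9 + 179*v*z/3)
P(C, h) = -319 + C
(P(-498, -600) + R(544, 243))/((-4003 + 199595) - 404162) = ((-319 - 498) + (667/9 + (179/3)*544*243))/((-4003 + 199595) - 404162) = (-817 + (667/9 + 7887456))/(195592 - 404162) = (-817 + 70987771/9)/(-208570) = (70980418/9)*(-1/208570) = -35490209/938565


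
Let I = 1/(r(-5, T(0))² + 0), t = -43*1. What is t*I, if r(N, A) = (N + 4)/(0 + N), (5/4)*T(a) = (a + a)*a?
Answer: -1075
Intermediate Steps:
T(a) = 8*a²/5 (T(a) = 4*((a + a)*a)/5 = 4*((2*a)*a)/5 = 4*(2*a²)/5 = 8*a²/5)
r(N, A) = (4 + N)/N
t = -43
I = 25 (I = 1/(((4 - 5)/(-5))² + 0) = 1/((-⅕*(-1))² + 0) = 1/((⅕)² + 0) = 1/(1/25 + 0) = 1/(1/25) = 25)
t*I = -43*25 = -1075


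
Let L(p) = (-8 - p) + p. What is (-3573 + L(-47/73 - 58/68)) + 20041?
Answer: 16460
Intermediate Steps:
L(p) = -8
(-3573 + L(-47/73 - 58/68)) + 20041 = (-3573 - 8) + 20041 = -3581 + 20041 = 16460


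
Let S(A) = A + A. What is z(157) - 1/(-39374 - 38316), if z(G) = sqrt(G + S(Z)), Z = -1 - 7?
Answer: 1/77690 + sqrt(141) ≈ 11.874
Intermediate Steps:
Z = -8
S(A) = 2*A
z(G) = sqrt(-16 + G) (z(G) = sqrt(G + 2*(-8)) = sqrt(G - 16) = sqrt(-16 + G))
z(157) - 1/(-39374 - 38316) = sqrt(-16 + 157) - 1/(-39374 - 38316) = sqrt(141) - 1/(-77690) = sqrt(141) - 1*(-1/77690) = sqrt(141) + 1/77690 = 1/77690 + sqrt(141)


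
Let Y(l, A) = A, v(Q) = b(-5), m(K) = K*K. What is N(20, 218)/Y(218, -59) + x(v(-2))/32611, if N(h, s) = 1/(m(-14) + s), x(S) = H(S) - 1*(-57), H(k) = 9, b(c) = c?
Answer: 1579505/796556286 ≈ 0.0019829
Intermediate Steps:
m(K) = K²
v(Q) = -5
x(S) = 66 (x(S) = 9 - 1*(-57) = 9 + 57 = 66)
N(h, s) = 1/(196 + s) (N(h, s) = 1/((-14)² + s) = 1/(196 + s))
N(20, 218)/Y(218, -59) + x(v(-2))/32611 = 1/((196 + 218)*(-59)) + 66/32611 = -1/59/414 + 66*(1/32611) = (1/414)*(-1/59) + 66/32611 = -1/24426 + 66/32611 = 1579505/796556286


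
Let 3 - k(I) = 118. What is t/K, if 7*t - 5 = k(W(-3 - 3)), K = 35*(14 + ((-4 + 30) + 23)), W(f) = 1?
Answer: -22/3087 ≈ -0.0071267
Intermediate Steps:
k(I) = -115 (k(I) = 3 - 1*118 = 3 - 118 = -115)
K = 2205 (K = 35*(14 + (26 + 23)) = 35*(14 + 49) = 35*63 = 2205)
t = -110/7 (t = 5/7 + (1/7)*(-115) = 5/7 - 115/7 = -110/7 ≈ -15.714)
t/K = -110/7/2205 = -110/7*1/2205 = -22/3087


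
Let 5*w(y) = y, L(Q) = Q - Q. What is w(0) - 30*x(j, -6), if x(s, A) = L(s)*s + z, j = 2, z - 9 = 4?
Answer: -390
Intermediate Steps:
L(Q) = 0
z = 13 (z = 9 + 4 = 13)
w(y) = y/5
x(s, A) = 13 (x(s, A) = 0*s + 13 = 0 + 13 = 13)
w(0) - 30*x(j, -6) = (⅕)*0 - 30*13 = 0 - 390 = -390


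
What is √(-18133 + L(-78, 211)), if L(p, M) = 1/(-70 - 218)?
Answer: I*√10444610/24 ≈ 134.66*I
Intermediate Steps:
L(p, M) = -1/288 (L(p, M) = 1/(-288) = -1/288)
√(-18133 + L(-78, 211)) = √(-18133 - 1/288) = √(-5222305/288) = I*√10444610/24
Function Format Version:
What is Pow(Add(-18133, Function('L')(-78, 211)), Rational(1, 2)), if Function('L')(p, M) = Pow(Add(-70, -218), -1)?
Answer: Mul(Rational(1, 24), I, Pow(10444610, Rational(1, 2))) ≈ Mul(134.66, I)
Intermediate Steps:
Function('L')(p, M) = Rational(-1, 288) (Function('L')(p, M) = Pow(-288, -1) = Rational(-1, 288))
Pow(Add(-18133, Function('L')(-78, 211)), Rational(1, 2)) = Pow(Add(-18133, Rational(-1, 288)), Rational(1, 2)) = Pow(Rational(-5222305, 288), Rational(1, 2)) = Mul(Rational(1, 24), I, Pow(10444610, Rational(1, 2)))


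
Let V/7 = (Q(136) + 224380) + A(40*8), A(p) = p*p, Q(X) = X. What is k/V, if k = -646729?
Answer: -646729/2288412 ≈ -0.28261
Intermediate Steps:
A(p) = p²
V = 2288412 (V = 7*((136 + 224380) + (40*8)²) = 7*(224516 + 320²) = 7*(224516 + 102400) = 7*326916 = 2288412)
k/V = -646729/2288412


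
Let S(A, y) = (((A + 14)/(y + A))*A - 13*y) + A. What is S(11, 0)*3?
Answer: 108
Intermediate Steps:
S(A, y) = A - 13*y + A*(14 + A)/(A + y) (S(A, y) = (((14 + A)/(A + y))*A - 13*y) + A = (A*(14 + A)/(A + y) - 13*y) + A = (-13*y + A*(14 + A)/(A + y)) + A = A - 13*y + A*(14 + A)/(A + y))
S(11, 0)*3 = ((-13*0² + 2*11² + 14*11 - 12*11*0)/(11 + 0))*3 = ((-13*0 + 2*121 + 154 + 0)/11)*3 = ((0 + 242 + 154 + 0)/11)*3 = ((1/11)*396)*3 = 36*3 = 108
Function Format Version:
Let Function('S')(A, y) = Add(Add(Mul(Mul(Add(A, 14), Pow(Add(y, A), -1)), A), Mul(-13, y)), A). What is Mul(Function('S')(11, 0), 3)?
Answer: 108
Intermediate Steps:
Function('S')(A, y) = Add(A, Mul(-13, y), Mul(A, Pow(Add(A, y), -1), Add(14, A))) (Function('S')(A, y) = Add(Add(Mul(Mul(Add(14, A), Pow(Add(A, y), -1)), A), Mul(-13, y)), A) = Add(Add(Mul(Mul(Pow(Add(A, y), -1), Add(14, A)), A), Mul(-13, y)), A) = Add(Add(Mul(A, Pow(Add(A, y), -1), Add(14, A)), Mul(-13, y)), A) = Add(Add(Mul(-13, y), Mul(A, Pow(Add(A, y), -1), Add(14, A))), A) = Add(A, Mul(-13, y), Mul(A, Pow(Add(A, y), -1), Add(14, A))))
Mul(Function('S')(11, 0), 3) = Mul(Mul(Pow(Add(11, 0), -1), Add(Mul(-13, Pow(0, 2)), Mul(2, Pow(11, 2)), Mul(14, 11), Mul(-12, 11, 0))), 3) = Mul(Mul(Pow(11, -1), Add(Mul(-13, 0), Mul(2, 121), 154, 0)), 3) = Mul(Mul(Rational(1, 11), Add(0, 242, 154, 0)), 3) = Mul(Mul(Rational(1, 11), 396), 3) = Mul(36, 3) = 108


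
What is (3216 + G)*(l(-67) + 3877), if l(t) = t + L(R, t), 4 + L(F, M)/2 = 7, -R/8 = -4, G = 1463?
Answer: 17855064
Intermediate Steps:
R = 32 (R = -8*(-4) = 32)
L(F, M) = 6 (L(F, M) = -8 + 2*7 = -8 + 14 = 6)
l(t) = 6 + t (l(t) = t + 6 = 6 + t)
(3216 + G)*(l(-67) + 3877) = (3216 + 1463)*((6 - 67) + 3877) = 4679*(-61 + 3877) = 4679*3816 = 17855064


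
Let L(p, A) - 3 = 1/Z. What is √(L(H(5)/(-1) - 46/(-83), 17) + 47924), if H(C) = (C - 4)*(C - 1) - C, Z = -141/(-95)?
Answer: √952850082/141 ≈ 218.92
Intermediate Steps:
Z = 141/95 (Z = -141*(-1/95) = 141/95 ≈ 1.4842)
H(C) = -C + (-1 + C)*(-4 + C) (H(C) = (-4 + C)*(-1 + C) - C = (-1 + C)*(-4 + C) - C = -C + (-1 + C)*(-4 + C))
L(p, A) = 518/141 (L(p, A) = 3 + 1/(141/95) = 3 + 95/141 = 518/141)
√(L(H(5)/(-1) - 46/(-83), 17) + 47924) = √(518/141 + 47924) = √(6757802/141) = √952850082/141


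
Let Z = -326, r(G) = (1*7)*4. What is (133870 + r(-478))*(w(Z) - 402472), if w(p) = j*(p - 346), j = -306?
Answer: -26356482320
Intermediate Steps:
r(G) = 28 (r(G) = 7*4 = 28)
w(p) = 105876 - 306*p (w(p) = -306*(p - 346) = -306*(-346 + p) = 105876 - 306*p)
(133870 + r(-478))*(w(Z) - 402472) = (133870 + 28)*((105876 - 306*(-326)) - 402472) = 133898*((105876 + 99756) - 402472) = 133898*(205632 - 402472) = 133898*(-196840) = -26356482320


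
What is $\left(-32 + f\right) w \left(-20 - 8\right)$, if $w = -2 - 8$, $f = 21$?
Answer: $-3080$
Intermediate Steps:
$w = -10$
$\left(-32 + f\right) w \left(-20 - 8\right) = \left(-32 + 21\right) \left(- 10 \left(-20 - 8\right)\right) = - 11 \left(\left(-10\right) \left(-28\right)\right) = \left(-11\right) 280 = -3080$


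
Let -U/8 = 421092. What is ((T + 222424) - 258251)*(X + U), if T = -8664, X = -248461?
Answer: 160932711727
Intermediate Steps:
U = -3368736 (U = -8*421092 = -3368736)
((T + 222424) - 258251)*(X + U) = ((-8664 + 222424) - 258251)*(-248461 - 3368736) = (213760 - 258251)*(-3617197) = -44491*(-3617197) = 160932711727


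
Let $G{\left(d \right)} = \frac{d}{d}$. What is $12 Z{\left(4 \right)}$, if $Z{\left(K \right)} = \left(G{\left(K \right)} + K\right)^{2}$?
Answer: $300$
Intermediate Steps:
$G{\left(d \right)} = 1$
$Z{\left(K \right)} = \left(1 + K\right)^{2}$
$12 Z{\left(4 \right)} = 12 \left(1 + 4\right)^{2} = 12 \cdot 5^{2} = 12 \cdot 25 = 300$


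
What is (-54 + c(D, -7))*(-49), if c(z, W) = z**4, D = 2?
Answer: 1862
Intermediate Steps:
(-54 + c(D, -7))*(-49) = (-54 + 2**4)*(-49) = (-54 + 16)*(-49) = -38*(-49) = 1862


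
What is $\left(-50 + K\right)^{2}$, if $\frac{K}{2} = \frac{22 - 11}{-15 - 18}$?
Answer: $\frac{23104}{9} \approx 2567.1$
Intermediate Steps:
$K = - \frac{2}{3}$ ($K = 2 \frac{22 - 11}{-15 - 18} = 2 \frac{11}{-33} = 2 \cdot 11 \left(- \frac{1}{33}\right) = 2 \left(- \frac{1}{3}\right) = - \frac{2}{3} \approx -0.66667$)
$\left(-50 + K\right)^{2} = \left(-50 - \frac{2}{3}\right)^{2} = \left(- \frac{152}{3}\right)^{2} = \frac{23104}{9}$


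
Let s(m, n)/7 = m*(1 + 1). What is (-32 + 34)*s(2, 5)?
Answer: 56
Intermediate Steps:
s(m, n) = 14*m (s(m, n) = 7*(m*(1 + 1)) = 7*(m*2) = 7*(2*m) = 14*m)
(-32 + 34)*s(2, 5) = (-32 + 34)*(14*2) = 2*28 = 56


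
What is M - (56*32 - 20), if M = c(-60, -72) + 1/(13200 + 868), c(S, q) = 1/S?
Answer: -186965471/105510 ≈ -1772.0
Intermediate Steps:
M = -1751/105510 (M = 1/(-60) + 1/(13200 + 868) = -1/60 + 1/14068 = -1751/105510 ≈ -0.016596)
M - (56*32 - 20) = -1751/105510 - (56*32 - 20) = -1751/105510 - (1792 - 20) = -1751/105510 - 1*1772 = -1751/105510 - 1772 = -186965471/105510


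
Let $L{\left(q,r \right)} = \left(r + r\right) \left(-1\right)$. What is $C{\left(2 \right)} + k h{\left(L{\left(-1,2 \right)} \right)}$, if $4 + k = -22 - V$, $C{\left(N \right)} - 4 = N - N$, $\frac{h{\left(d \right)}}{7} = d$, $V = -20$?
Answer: $172$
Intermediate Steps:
$L{\left(q,r \right)} = - 2 r$ ($L{\left(q,r \right)} = 2 r \left(-1\right) = - 2 r$)
$h{\left(d \right)} = 7 d$
$C{\left(N \right)} = 4$ ($C{\left(N \right)} = 4 + \left(N - N\right) = 4 + 0 = 4$)
$k = -6$ ($k = -4 - 2 = -6$)
$C{\left(2 \right)} + k h{\left(L{\left(-1,2 \right)} \right)} = 4 - 6 \cdot 7 \left(\left(-2\right) 2\right) = 4 - 6 \cdot 7 \left(-4\right) = 4 - -168 = 4 + 168 = 172$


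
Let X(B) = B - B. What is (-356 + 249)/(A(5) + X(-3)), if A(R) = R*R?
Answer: -107/25 ≈ -4.2800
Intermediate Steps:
A(R) = R²
X(B) = 0
(-356 + 249)/(A(5) + X(-3)) = (-356 + 249)/(5² + 0) = -107/(25 + 0) = -107/25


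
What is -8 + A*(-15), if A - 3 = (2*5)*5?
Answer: -803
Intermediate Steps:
A = 53 (A = 3 + (2*5)*5 = 3 + 10*5 = 3 + 50 = 53)
-8 + A*(-15) = -8 + 53*(-15) = -8 - 795 = -803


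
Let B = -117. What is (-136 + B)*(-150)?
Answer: 37950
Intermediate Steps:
(-136 + B)*(-150) = (-136 - 117)*(-150) = -253*(-150) = 37950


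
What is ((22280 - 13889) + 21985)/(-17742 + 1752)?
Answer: -15188/7995 ≈ -1.8997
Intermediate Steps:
((22280 - 13889) + 21985)/(-17742 + 1752) = (8391 + 21985)/(-15990) = 30376*(-1/15990) = -15188/7995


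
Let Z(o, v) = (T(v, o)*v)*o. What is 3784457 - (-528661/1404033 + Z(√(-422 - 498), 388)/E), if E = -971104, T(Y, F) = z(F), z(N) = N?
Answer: 161248861206450359/42608189451 ≈ 3.7845e+6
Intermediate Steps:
T(Y, F) = F
Z(o, v) = v*o² (Z(o, v) = (o*v)*o = v*o²)
3784457 - (-528661/1404033 + Z(√(-422 - 498), 388)/E) = 3784457 - (-528661/1404033 + (388*(√(-422 - 498))²)/(-971104)) = 3784457 - (-528661*1/1404033 + (388*(√(-920))²)*(-1/971104)) = 3784457 - (-528661/1404033 + (388*(2*I*√230)²)*(-1/971104)) = 3784457 - (-528661/1404033 + (388*(-920))*(-1/971104)) = 3784457 - (-528661/1404033 - 356960*(-1/971104)) = 3784457 - (-528661/1404033 + 11155/30347) = 3784457 - 1*(-381287252/42608189451) = 3784457 + 381287252/42608189451 = 161248861206450359/42608189451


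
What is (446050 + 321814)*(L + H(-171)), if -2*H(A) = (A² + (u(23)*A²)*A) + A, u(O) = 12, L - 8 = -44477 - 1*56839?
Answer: 22947940446472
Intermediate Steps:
L = -101308 (L = 8 + (-44477 - 1*56839) = 8 + (-44477 - 56839) = 8 - 101316 = -101308)
H(A) = -6*A³ - A/2 - A²/2 (H(A) = -((A² + (12*A²)*A) + A)/2 = -((A² + 12*A³) + A)/2 = -(A + A² + 12*A³)/2 = -6*A³ - A/2 - A²/2)
(446050 + 321814)*(L + H(-171)) = (446050 + 321814)*(-101308 - ½*(-171)*(1 - 171 + 12*(-171)²)) = 767864*(-101308 - ½*(-171)*(1 - 171 + 12*29241)) = 767864*(-101308 - ½*(-171)*(1 - 171 + 350892)) = 767864*(-101308 - ½*(-171)*350722) = 767864*(-101308 + 29986731) = 767864*29885423 = 22947940446472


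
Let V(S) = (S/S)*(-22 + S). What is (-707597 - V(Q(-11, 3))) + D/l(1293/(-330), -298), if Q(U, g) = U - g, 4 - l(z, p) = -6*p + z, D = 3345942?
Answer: -138914865469/195809 ≈ -7.0944e+5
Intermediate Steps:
l(z, p) = 4 - z + 6*p (l(z, p) = 4 - (-6*p + z) = 4 - (z - 6*p) = 4 + (-z + 6*p) = 4 - z + 6*p)
V(S) = -22 + S (V(S) = 1*(-22 + S) = -22 + S)
(-707597 - V(Q(-11, 3))) + D/l(1293/(-330), -298) = (-707597 - (-22 + (-11 - 1*3))) + 3345942/(4 - 1293/(-330) + 6*(-298)) = (-707597 - (-22 + (-11 - 3))) + 3345942/(4 - 1293*(-1)/330 - 1788) = (-707597 - (-22 - 14)) + 3345942/(4 - 1*(-431/110) - 1788) = (-707597 - 1*(-36)) + 3345942/(4 + 431/110 - 1788) = (-707597 + 36) + 3345942/(-195809/110) = -707561 + 3345942*(-110/195809) = -707561 - 368053620/195809 = -138914865469/195809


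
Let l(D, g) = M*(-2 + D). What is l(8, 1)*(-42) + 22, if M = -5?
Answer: 1282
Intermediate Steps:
l(D, g) = 10 - 5*D (l(D, g) = -5*(-2 + D) = 10 - 5*D)
l(8, 1)*(-42) + 22 = (10 - 5*8)*(-42) + 22 = (10 - 40)*(-42) + 22 = -30*(-42) + 22 = 1260 + 22 = 1282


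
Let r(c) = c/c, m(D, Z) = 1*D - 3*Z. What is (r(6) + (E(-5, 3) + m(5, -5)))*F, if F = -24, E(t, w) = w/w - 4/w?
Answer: -496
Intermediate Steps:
E(t, w) = 1 - 4/w
m(D, Z) = D - 3*Z
r(c) = 1
(r(6) + (E(-5, 3) + m(5, -5)))*F = (1 + ((-4 + 3)/3 + (5 - 3*(-5))))*(-24) = (1 + ((⅓)*(-1) + (5 + 15)))*(-24) = (1 + (-⅓ + 20))*(-24) = (1 + 59/3)*(-24) = (62/3)*(-24) = -496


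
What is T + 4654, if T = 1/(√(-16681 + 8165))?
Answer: 4654 - I*√2129/4258 ≈ 4654.0 - 0.010836*I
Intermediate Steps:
T = -I*√2129/4258 (T = 1/(√(-8516)) = 1/(2*I*√2129) = -I*√2129/4258 ≈ -0.010836*I)
T + 4654 = -I*√2129/4258 + 4654 = 4654 - I*√2129/4258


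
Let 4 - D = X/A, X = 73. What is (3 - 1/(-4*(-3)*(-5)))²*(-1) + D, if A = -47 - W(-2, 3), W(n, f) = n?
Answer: -12521/3600 ≈ -3.4781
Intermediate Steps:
A = -45 (A = -47 - 1*(-2) = -47 + 2 = -45)
D = 253/45 (D = 4 - 73/(-45) = 4 - 73*(-1)/45 = 4 - 1*(-73/45) = 4 + 73/45 = 253/45 ≈ 5.6222)
(3 - 1/(-4*(-3)*(-5)))²*(-1) + D = (3 - 1/(-4*(-3)*(-5)))²*(-1) + 253/45 = (3 - 1/(12*(-5)))²*(-1) + 253/45 = (3 - 1/(-60))²*(-1) + 253/45 = (3 - 1*(-1/60))²*(-1) + 253/45 = (3 + 1/60)²*(-1) + 253/45 = (181/60)²*(-1) + 253/45 = (32761/3600)*(-1) + 253/45 = -32761/3600 + 253/45 = -12521/3600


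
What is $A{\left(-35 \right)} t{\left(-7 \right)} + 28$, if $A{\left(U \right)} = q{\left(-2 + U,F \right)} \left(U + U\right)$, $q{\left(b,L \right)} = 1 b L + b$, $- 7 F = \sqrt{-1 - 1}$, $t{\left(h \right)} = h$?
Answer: $-18102 + 2590 i \sqrt{2} \approx -18102.0 + 3662.8 i$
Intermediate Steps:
$F = - \frac{i \sqrt{2}}{7}$ ($F = - \frac{\sqrt{-1 - 1}}{7} = - \frac{\sqrt{-2}}{7} = - \frac{i \sqrt{2}}{7} \approx - 0.20203 i$)
$q{\left(b,L \right)} = b + L b$ ($q{\left(b,L \right)} = b L + b = L b + b = b + L b$)
$A{\left(U \right)} = 2 U \left(1 - \frac{i \sqrt{2}}{7}\right) \left(-2 + U\right)$ ($A{\left(U \right)} = \left(-2 + U\right) \left(1 - \frac{i \sqrt{2}}{7}\right) \left(U + U\right) = \left(1 - \frac{i \sqrt{2}}{7}\right) \left(-2 + U\right) 2 U = 2 U \left(1 - \frac{i \sqrt{2}}{7}\right) \left(-2 + U\right)$)
$A{\left(-35 \right)} t{\left(-7 \right)} + 28 = \frac{2}{7} \left(-35\right) \left(-2 - 35\right) \left(7 - i \sqrt{2}\right) \left(-7\right) + 28 = \frac{2}{7} \left(-35\right) \left(-37\right) \left(7 - i \sqrt{2}\right) \left(-7\right) + 28 = \left(2590 - 370 i \sqrt{2}\right) \left(-7\right) + 28 = \left(-18130 + 2590 i \sqrt{2}\right) + 28 = -18102 + 2590 i \sqrt{2}$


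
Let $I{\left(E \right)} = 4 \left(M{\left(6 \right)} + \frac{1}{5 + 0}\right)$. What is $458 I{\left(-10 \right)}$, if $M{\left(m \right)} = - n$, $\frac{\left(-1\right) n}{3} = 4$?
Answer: $\frac{111752}{5} \approx 22350.0$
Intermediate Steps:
$n = -12$ ($n = \left(-3\right) 4 = -12$)
$M{\left(m \right)} = 12$ ($M{\left(m \right)} = \left(-1\right) \left(-12\right) = 12$)
$I{\left(E \right)} = \frac{244}{5}$ ($I{\left(E \right)} = 4 \left(12 + \frac{1}{5 + 0}\right) = 4 \left(12 + \frac{1}{5}\right) = 4 \cdot \frac{61}{5} = \frac{244}{5}$)
$458 I{\left(-10 \right)} = 458 \cdot \frac{244}{5} = \frac{111752}{5}$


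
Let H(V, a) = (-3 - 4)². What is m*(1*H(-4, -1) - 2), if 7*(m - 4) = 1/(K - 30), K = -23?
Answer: 69701/371 ≈ 187.87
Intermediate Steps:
H(V, a) = 49 (H(V, a) = (-7)² = 49)
m = 1483/371 (m = 4 + 1/(7*(-23 - 30)) = 4 + (⅐)/(-53) = 4 + (⅐)*(-1/53) = 4 - 1/371 = 1483/371 ≈ 3.9973)
m*(1*H(-4, -1) - 2) = 1483*(1*49 - 2)/371 = 1483*(49 - 2)/371 = (1483/371)*47 = 69701/371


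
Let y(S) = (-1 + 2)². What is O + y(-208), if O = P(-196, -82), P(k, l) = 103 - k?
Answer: 300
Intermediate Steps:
O = 299 (O = 103 - 1*(-196) = 103 + 196 = 299)
y(S) = 1 (y(S) = 1² = 1)
O + y(-208) = 299 + 1 = 300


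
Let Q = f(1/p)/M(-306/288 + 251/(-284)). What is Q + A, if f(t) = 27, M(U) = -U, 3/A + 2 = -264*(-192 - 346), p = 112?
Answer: 1452116931/104676110 ≈ 13.872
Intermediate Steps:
A = 3/142030 (A = 3/(-2 - 264*(-192 - 346)) = 3/(-2 - 264*(-538)) = 3/(-2 + 142032) = 3/142030 ≈ 2.1122e-5)
Q = 10224/737 (Q = 27/((-(-306/288 + 251/(-284)))) = 27/((-(-306*1/288 + 251*(-1/284)))) = 27/((-(-17/16 - 251/284))) = 27/((-1*(-2211/1136))) = 27/(2211/1136) = 27*(1136/2211) = 10224/737 ≈ 13.872)
Q + A = 10224/737 + 3/142030 = 1452116931/104676110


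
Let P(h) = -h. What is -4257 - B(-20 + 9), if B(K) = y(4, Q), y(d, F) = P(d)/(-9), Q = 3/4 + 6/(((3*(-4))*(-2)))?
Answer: -38317/9 ≈ -4257.4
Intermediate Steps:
Q = 1 (Q = 3*(¼) + 6/((-12*(-2))) = ¾ + 6/24 = ¾ + 6*(1/24) = ¾ + ¼ = 1)
y(d, F) = d/9 (y(d, F) = -d/(-9) = -d*(-⅑) = d/9)
B(K) = 4/9 (B(K) = (⅑)*4 = 4/9)
-4257 - B(-20 + 9) = -4257 - 1*4/9 = -4257 - 4/9 = -38317/9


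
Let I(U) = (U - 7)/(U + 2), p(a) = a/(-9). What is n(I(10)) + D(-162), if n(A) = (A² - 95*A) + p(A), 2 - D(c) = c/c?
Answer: -3271/144 ≈ -22.715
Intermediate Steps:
p(a) = -a/9 (p(a) = a*(-⅑) = -a/9)
D(c) = 1 (D(c) = 2 - c/c = 2 - 1*1 = 2 - 1 = 1)
I(U) = (-7 + U)/(2 + U)
n(A) = A² - 856*A/9 (n(A) = (A² - 95*A) - A/9 = A² - 856*A/9)
n(I(10)) + D(-162) = ((-7 + 10)/(2 + 10))*(-856 + 9*((-7 + 10)/(2 + 10)))/9 + 1 = (3/12)*(-856 + 9*(3/12))/9 + 1 = ((1/12)*3)*(-856 + 9*((1/12)*3))/9 + 1 = (⅑)*(¼)*(-856 + 9*(¼)) + 1 = (⅑)*(¼)*(-856 + 9/4) + 1 = (⅑)*(¼)*(-3415/4) + 1 = -3415/144 + 1 = -3271/144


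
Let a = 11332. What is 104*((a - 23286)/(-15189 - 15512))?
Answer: 1243216/30701 ≈ 40.494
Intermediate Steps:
104*((a - 23286)/(-15189 - 15512)) = 104*((11332 - 23286)/(-15189 - 15512)) = 104*(-11954/(-30701)) = 104*(-11954*(-1/30701)) = 104*(11954/30701) = 1243216/30701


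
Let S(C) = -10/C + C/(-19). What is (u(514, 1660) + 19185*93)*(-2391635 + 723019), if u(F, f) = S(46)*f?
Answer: -1297822167840680/437 ≈ -2.9698e+12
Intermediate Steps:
S(C) = -10/C - C/19 (S(C) = -10/C + C*(-1/19) = -10/C - C/19)
u(F, f) = -1153*f/437 (u(F, f) = (-10/46 - 1/19*46)*f = (-10*1/46 - 46/19)*f = (-5/23 - 46/19)*f = -1153*f/437)
(u(514, 1660) + 19185*93)*(-2391635 + 723019) = (-1153/437*1660 + 19185*93)*(-2391635 + 723019) = (-1913980/437 + 1784205)*(-1668616) = (777783605/437)*(-1668616) = -1297822167840680/437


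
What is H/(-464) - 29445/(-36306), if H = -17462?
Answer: 53969821/1403832 ≈ 38.445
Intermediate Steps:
H/(-464) - 29445/(-36306) = -17462/(-464) - 29445/(-36306) = -17462*(-1/464) - 29445*(-1/36306) = 8731/232 + 9815/12102 = 53969821/1403832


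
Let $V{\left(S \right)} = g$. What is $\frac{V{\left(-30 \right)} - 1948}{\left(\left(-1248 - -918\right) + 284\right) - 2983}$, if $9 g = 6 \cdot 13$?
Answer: $\frac{5818}{9087} \approx 0.64025$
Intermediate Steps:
$g = \frac{26}{3}$ ($g = \frac{6 \cdot 13}{9} = \frac{1}{9} \cdot 78 = \frac{26}{3} \approx 8.6667$)
$V{\left(S \right)} = \frac{26}{3}$
$\frac{V{\left(-30 \right)} - 1948}{\left(\left(-1248 - -918\right) + 284\right) - 2983} = \frac{\frac{26}{3} - 1948}{\left(\left(-1248 - -918\right) + 284\right) - 2983} = - \frac{5818}{3 \left(\left(\left(-1248 + 918\right) + 284\right) - 2983\right)} = - \frac{5818}{3 \left(\left(-330 + 284\right) - 2983\right)} = - \frac{5818}{3 \left(-46 - 2983\right)} = - \frac{5818}{3 \left(-3029\right)} = \left(- \frac{5818}{3}\right) \left(- \frac{1}{3029}\right) = \frac{5818}{9087}$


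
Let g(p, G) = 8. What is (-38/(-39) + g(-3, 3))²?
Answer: 122500/1521 ≈ 80.539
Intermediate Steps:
(-38/(-39) + g(-3, 3))² = (-38/(-39) + 8)² = (-38*(-1/39) + 8)² = (38/39 + 8)² = (350/39)² = 122500/1521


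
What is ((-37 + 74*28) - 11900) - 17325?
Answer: -27190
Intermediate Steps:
((-37 + 74*28) - 11900) - 17325 = ((-37 + 2072) - 11900) - 17325 = (2035 - 11900) - 17325 = -9865 - 17325 = -27190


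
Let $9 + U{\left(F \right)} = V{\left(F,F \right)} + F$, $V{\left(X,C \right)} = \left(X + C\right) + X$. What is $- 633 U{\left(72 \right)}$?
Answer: $-176607$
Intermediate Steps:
$V{\left(X,C \right)} = C + 2 X$ ($V{\left(X,C \right)} = \left(C + X\right) + X = C + 2 X$)
$U{\left(F \right)} = -9 + 4 F$ ($U{\left(F \right)} = -9 + \left(\left(F + 2 F\right) + F\right) = -9 + \left(3 F + F\right) = -9 + 4 F$)
$- 633 U{\left(72 \right)} = - 633 \left(-9 + 4 \cdot 72\right) = - 633 \left(-9 + 288\right) = \left(-633\right) 279 = -176607$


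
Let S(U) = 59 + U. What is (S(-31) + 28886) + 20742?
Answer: 49656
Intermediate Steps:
(S(-31) + 28886) + 20742 = ((59 - 31) + 28886) + 20742 = (28 + 28886) + 20742 = 28914 + 20742 = 49656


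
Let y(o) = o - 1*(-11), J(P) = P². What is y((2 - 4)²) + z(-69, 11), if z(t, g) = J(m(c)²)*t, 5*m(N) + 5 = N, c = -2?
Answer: -156294/625 ≈ -250.07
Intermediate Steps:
m(N) = -1 + N/5
y(o) = 11 + o (y(o) = o + 11 = 11 + o)
z(t, g) = 2401*t/625 (z(t, g) = ((-1 + (⅕)*(-2))²)²*t = ((-1 - ⅖)²)²*t = ((-7/5)²)²*t = (49/25)²*t = 2401*t/625)
y((2 - 4)²) + z(-69, 11) = (11 + (2 - 4)²) + (2401/625)*(-69) = (11 + (-2)²) - 165669/625 = (11 + 4) - 165669/625 = 15 - 165669/625 = -156294/625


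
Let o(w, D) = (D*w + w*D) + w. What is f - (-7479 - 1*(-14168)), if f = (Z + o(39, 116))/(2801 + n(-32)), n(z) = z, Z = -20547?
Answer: -6177767/923 ≈ -6693.1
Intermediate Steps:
o(w, D) = w + 2*D*w (o(w, D) = (D*w + D*w) + w = 2*D*w + w = w + 2*D*w)
f = -3820/923 (f = (-20547 + 39*(1 + 2*116))/(2801 - 32) = (-20547 + 39*(1 + 232))/2769 = (-20547 + 39*233)*(1/2769) = (-20547 + 9087)*(1/2769) = -11460*1/2769 = -3820/923 ≈ -4.1387)
f - (-7479 - 1*(-14168)) = -3820/923 - (-7479 - 1*(-14168)) = -3820/923 - (-7479 + 14168) = -3820/923 - 1*6689 = -3820/923 - 6689 = -6177767/923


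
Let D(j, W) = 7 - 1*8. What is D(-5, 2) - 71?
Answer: -72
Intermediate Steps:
D(j, W) = -1 (D(j, W) = 7 - 8 = -1)
D(-5, 2) - 71 = -1 - 71 = -72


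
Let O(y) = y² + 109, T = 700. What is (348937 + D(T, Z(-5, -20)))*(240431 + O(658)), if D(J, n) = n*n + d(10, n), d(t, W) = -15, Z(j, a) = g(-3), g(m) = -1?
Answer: 235001036192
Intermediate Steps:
Z(j, a) = -1
D(J, n) = -15 + n² (D(J, n) = n*n - 15 = n² - 15 = -15 + n²)
O(y) = 109 + y²
(348937 + D(T, Z(-5, -20)))*(240431 + O(658)) = (348937 + (-15 + (-1)²))*(240431 + (109 + 658²)) = (348937 + (-15 + 1))*(240431 + (109 + 432964)) = (348937 - 14)*(240431 + 433073) = 348923*673504 = 235001036192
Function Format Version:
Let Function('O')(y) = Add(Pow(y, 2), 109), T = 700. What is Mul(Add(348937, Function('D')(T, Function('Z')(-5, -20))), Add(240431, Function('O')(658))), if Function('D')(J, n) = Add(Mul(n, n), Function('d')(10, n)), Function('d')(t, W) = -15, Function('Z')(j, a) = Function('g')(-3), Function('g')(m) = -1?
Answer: 235001036192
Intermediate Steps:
Function('Z')(j, a) = -1
Function('D')(J, n) = Add(-15, Pow(n, 2)) (Function('D')(J, n) = Add(Mul(n, n), -15) = Add(Pow(n, 2), -15) = Add(-15, Pow(n, 2)))
Function('O')(y) = Add(109, Pow(y, 2))
Mul(Add(348937, Function('D')(T, Function('Z')(-5, -20))), Add(240431, Function('O')(658))) = Mul(Add(348937, Add(-15, Pow(-1, 2))), Add(240431, Add(109, Pow(658, 2)))) = Mul(Add(348937, Add(-15, 1)), Add(240431, Add(109, 432964))) = Mul(Add(348937, -14), Add(240431, 433073)) = Mul(348923, 673504) = 235001036192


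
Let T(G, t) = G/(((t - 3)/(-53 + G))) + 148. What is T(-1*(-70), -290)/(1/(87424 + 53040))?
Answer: 5923928736/293 ≈ 2.0218e+7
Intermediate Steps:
T(G, t) = 148 + G*(-53 + G)/(-3 + t) (T(G, t) = G/(((-3 + t)/(-53 + G))) + 148 = G*((-53 + G)/(-3 + t)) + 148 = G*(-53 + G)/(-3 + t) + 148 = 148 + G*(-53 + G)/(-3 + t))
T(-1*(-70), -290)/(1/(87424 + 53040)) = ((-444 + (-1*(-70))² - (-53)*(-70) + 148*(-290))/(-3 - 290))/(1/(87424 + 53040)) = ((-444 + 70² - 53*70 - 42920)/(-293))/(1/140464) = (-(-444 + 4900 - 3710 - 42920)/293)/(1/140464) = -1/293*(-42174)*140464 = (42174/293)*140464 = 5923928736/293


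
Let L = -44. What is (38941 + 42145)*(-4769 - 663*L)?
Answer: 1978741658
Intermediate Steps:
(38941 + 42145)*(-4769 - 663*L) = (38941 + 42145)*(-4769 - 663*(-44)) = 81086*(-4769 + 29172) = 81086*24403 = 1978741658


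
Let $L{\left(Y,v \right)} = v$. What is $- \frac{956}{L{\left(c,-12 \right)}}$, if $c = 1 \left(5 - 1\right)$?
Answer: $\frac{239}{3} \approx 79.667$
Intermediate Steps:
$c = 4$ ($c = 1 \cdot 4 = 4$)
$- \frac{956}{L{\left(c,-12 \right)}} = - \frac{956}{-12} = \left(-956\right) \left(- \frac{1}{12}\right) = \frac{239}{3}$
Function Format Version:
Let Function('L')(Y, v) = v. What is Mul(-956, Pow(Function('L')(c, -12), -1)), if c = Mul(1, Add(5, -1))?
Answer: Rational(239, 3) ≈ 79.667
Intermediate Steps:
c = 4 (c = Mul(1, 4) = 4)
Mul(-956, Pow(Function('L')(c, -12), -1)) = Mul(-956, Pow(-12, -1)) = Mul(-956, Rational(-1, 12)) = Rational(239, 3)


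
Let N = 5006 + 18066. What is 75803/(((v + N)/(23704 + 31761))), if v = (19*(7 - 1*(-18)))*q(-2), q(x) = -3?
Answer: 4204413395/21647 ≈ 1.9423e+5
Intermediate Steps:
N = 23072
v = -1425 (v = (19*(7 - 1*(-18)))*(-3) = (19*(7 + 18))*(-3) = (19*25)*(-3) = 475*(-3) = -1425)
75803/(((v + N)/(23704 + 31761))) = 75803/(((-1425 + 23072)/(23704 + 31761))) = 75803/((21647/55465)) = 75803/((21647*(1/55465))) = 75803/(21647/55465) = 75803*(55465/21647) = 4204413395/21647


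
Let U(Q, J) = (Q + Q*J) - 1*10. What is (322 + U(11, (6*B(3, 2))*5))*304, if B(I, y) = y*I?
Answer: 700112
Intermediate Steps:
B(I, y) = I*y
U(Q, J) = -10 + Q + J*Q (U(Q, J) = (Q + J*Q) - 10 = -10 + Q + J*Q)
(322 + U(11, (6*B(3, 2))*5))*304 = (322 + (-10 + 11 + ((6*(3*2))*5)*11))*304 = (322 + (-10 + 11 + ((6*6)*5)*11))*304 = (322 + (-10 + 11 + (36*5)*11))*304 = (322 + (-10 + 11 + 180*11))*304 = (322 + (-10 + 11 + 1980))*304 = (322 + 1981)*304 = 2303*304 = 700112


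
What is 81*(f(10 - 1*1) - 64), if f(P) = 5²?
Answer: -3159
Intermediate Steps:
f(P) = 25
81*(f(10 - 1*1) - 64) = 81*(25 - 64) = 81*(-39) = -3159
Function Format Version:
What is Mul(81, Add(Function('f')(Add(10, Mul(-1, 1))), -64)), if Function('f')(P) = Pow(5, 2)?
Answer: -3159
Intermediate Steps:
Function('f')(P) = 25
Mul(81, Add(Function('f')(Add(10, Mul(-1, 1))), -64)) = Mul(81, Add(25, -64)) = Mul(81, -39) = -3159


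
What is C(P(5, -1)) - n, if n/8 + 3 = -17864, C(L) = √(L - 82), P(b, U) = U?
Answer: 142936 + I*√83 ≈ 1.4294e+5 + 9.1104*I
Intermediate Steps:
C(L) = √(-82 + L)
n = -142936 (n = -24 + 8*(-17864) = -24 - 142912 = -142936)
C(P(5, -1)) - n = √(-82 - 1) - 1*(-142936) = √(-83) + 142936 = I*√83 + 142936 = 142936 + I*√83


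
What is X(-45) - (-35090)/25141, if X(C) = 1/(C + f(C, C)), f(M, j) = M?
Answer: 3132959/2262690 ≈ 1.3846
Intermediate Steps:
X(C) = 1/(2*C) (X(C) = 1/(C + C) = 1/(2*C))
X(-45) - (-35090)/25141 = (½)/(-45) - (-35090)/25141 = (½)*(-1/45) - (-35090)/25141 = -1/90 - 1*(-35090/25141) = -1/90 + 35090/25141 = 3132959/2262690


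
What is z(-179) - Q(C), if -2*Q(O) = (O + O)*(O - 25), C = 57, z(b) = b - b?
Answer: 1824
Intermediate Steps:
z(b) = 0
Q(O) = -O*(-25 + O) (Q(O) = -(O + O)*(O - 25)/2 = -2*O*(-25 + O)/2 = -O*(-25 + O))
z(-179) - Q(C) = 0 - 57*(25 - 1*57) = 0 - 57*(25 - 57) = 0 - 57*(-32) = 0 - 1*(-1824) = 0 + 1824 = 1824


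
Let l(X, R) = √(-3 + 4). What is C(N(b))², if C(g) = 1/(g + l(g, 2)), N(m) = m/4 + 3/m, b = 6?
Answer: ⅑ ≈ 0.11111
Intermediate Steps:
l(X, R) = 1 (l(X, R) = √1 = 1)
N(m) = 3/m + m/4 (N(m) = m*(¼) + 3/m = m/4 + 3/m = 3/m + m/4)
C(g) = 1/(1 + g) (C(g) = 1/(g + 1) = 1/(1 + g))
C(N(b))² = (1/(1 + (3/6 + (¼)*6)))² = (1/(1 + (3*(⅙) + 3/2)))² = (1/(1 + (½ + 3/2)))² = (1/(1 + 2))² = (1/3)² = (⅓)² = ⅑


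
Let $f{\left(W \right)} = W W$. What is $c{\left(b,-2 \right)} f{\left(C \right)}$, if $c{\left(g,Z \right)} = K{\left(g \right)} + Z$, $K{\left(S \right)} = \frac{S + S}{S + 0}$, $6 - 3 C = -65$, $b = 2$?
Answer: $0$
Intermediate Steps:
$C = \frac{71}{3}$ ($C = 2 - - \frac{65}{3} = 2 + \frac{65}{3} = \frac{71}{3} \approx 23.667$)
$K{\left(S \right)} = 2$ ($K{\left(S \right)} = \frac{2 S}{S} = 2$)
$c{\left(g,Z \right)} = 2 + Z$
$f{\left(W \right)} = W^{2}$
$c{\left(b,-2 \right)} f{\left(C \right)} = \left(2 - 2\right) \left(\frac{71}{3}\right)^{2} = 0 \cdot \frac{5041}{9} = 0$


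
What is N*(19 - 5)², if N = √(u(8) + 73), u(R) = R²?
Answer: 196*√137 ≈ 2294.1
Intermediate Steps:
N = √137 (N = √(8² + 73) = √(64 + 73) = √137 ≈ 11.705)
N*(19 - 5)² = √137*(19 - 5)² = √137*14² = √137*196 = 196*√137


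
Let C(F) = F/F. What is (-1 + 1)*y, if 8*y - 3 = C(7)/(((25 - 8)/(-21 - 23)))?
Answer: 0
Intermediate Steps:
C(F) = 1
y = 7/136 (y = 3/8 + (1/((25 - 8)/(-21 - 23)))/8 = 3/8 + (1/(17/(-44)))/8 = 3/8 + (1/(17*(-1/44)))/8 = 3/8 + (1/(-17/44))/8 = 3/8 + (1*(-44/17))/8 = 3/8 + (1/8)*(-44/17) = 3/8 - 11/34 = 7/136 ≈ 0.051471)
(-1 + 1)*y = (-1 + 1)*(7/136) = 0*(7/136) = 0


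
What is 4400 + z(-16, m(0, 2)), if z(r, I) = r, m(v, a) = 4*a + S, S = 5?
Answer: 4384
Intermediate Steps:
m(v, a) = 5 + 4*a (m(v, a) = 4*a + 5 = 5 + 4*a)
4400 + z(-16, m(0, 2)) = 4400 - 16 = 4384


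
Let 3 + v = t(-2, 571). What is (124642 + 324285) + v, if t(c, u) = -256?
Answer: 448668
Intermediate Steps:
v = -259 (v = -3 - 256 = -259)
(124642 + 324285) + v = (124642 + 324285) - 259 = 448927 - 259 = 448668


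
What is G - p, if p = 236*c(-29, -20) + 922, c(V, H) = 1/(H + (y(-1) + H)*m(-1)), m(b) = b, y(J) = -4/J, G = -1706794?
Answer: -1707657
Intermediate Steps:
c(V, H) = -¼ (c(V, H) = 1/(H + (-4/(-1) + H)*(-1)) = 1/(H + (-4*(-1) + H)*(-1)) = 1/(H + (4 + H)*(-1)) = 1/(H + (-4 - H)) = 1/(-4) = -¼)
p = 863 (p = 236*(-¼) + 922 = -59 + 922 = 863)
G - p = -1706794 - 1*863 = -1706794 - 863 = -1707657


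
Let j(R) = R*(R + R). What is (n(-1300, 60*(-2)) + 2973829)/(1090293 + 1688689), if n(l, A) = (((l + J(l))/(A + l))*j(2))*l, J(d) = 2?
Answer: 210466899/197307722 ≈ 1.0667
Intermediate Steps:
j(R) = 2*R² (j(R) = R*(2*R) = 2*R²)
n(l, A) = 8*l*(2 + l)/(A + l) (n(l, A) = (((l + 2)/(A + l))*(2*2²))*l = (((2 + l)/(A + l))*(2*4))*l = (((2 + l)/(A + l))*8)*l = (8*(2 + l)/(A + l))*l = 8*l*(2 + l)/(A + l))
(n(-1300, 60*(-2)) + 2973829)/(1090293 + 1688689) = (8*(-1300)*(2 - 1300)/(60*(-2) - 1300) + 2973829)/(1090293 + 1688689) = (8*(-1300)*(-1298)/(-120 - 1300) + 2973829)/2778982 = (8*(-1300)*(-1298)/(-1420) + 2973829)*(1/2778982) = (8*(-1300)*(-1/1420)*(-1298) + 2973829)*(1/2778982) = (-674960/71 + 2973829)*(1/2778982) = (210466899/71)*(1/2778982) = 210466899/197307722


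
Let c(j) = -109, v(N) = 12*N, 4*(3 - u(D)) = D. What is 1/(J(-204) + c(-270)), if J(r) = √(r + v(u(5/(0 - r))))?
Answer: -7412/819337 - 2*I*√194293/819337 ≈ -0.0090463 - 0.001076*I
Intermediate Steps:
u(D) = 3 - D/4
J(r) = √(36 + r + 15/r) (J(r) = √(r + 12*(3 - 5/(4*(0 - r)))) = √(r + 12*(3 - 5/(4*((-r))))) = √(r + 12*(3 - 5*(-1/r)/4)) = √(r + 12*(3 - (-5)/(4*r))) = √(r + 12*(3 + 5/(4*r))) = √(r + (36 + 15/r)) = √(36 + r + 15/r))
1/(J(-204) + c(-270)) = 1/(√(36 - 204 + 15/(-204)) - 109) = 1/(√(36 - 204 + 15*(-1/204)) - 109) = 1/(√(36 - 204 - 5/68) - 109) = 1/(√(-11429/68) - 109) = 1/(I*√194293/34 - 109) = 1/(-109 + I*√194293/34)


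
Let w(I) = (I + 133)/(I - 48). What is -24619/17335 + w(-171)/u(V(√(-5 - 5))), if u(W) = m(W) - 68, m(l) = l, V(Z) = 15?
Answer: -286411463/201207345 ≈ -1.4235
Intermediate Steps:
w(I) = (133 + I)/(-48 + I)
u(W) = -68 + W (u(W) = W - 68 = -68 + W)
-24619/17335 + w(-171)/u(V(√(-5 - 5))) = -24619/17335 + ((133 - 171)/(-48 - 171))/(-68 + 15) = -24619*1/17335 + (-38/(-219))/(-53) = -24619/17335 - 1/219*(-38)*(-1/53) = -24619/17335 + (38/219)*(-1/53) = -24619/17335 - 38/11607 = -286411463/201207345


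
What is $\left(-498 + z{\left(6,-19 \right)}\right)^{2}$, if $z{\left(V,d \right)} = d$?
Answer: $267289$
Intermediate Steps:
$\left(-498 + z{\left(6,-19 \right)}\right)^{2} = \left(-498 - 19\right)^{2} = \left(-517\right)^{2} = 267289$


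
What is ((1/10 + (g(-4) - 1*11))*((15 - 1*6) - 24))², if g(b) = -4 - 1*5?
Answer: 356409/4 ≈ 89102.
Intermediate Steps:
g(b) = -9 (g(b) = -4 - 5 = -9)
((1/10 + (g(-4) - 1*11))*((15 - 1*6) - 24))² = ((1/10 + (-9 - 1*11))*((15 - 1*6) - 24))² = ((⅒ + (-9 - 11))*((15 - 6) - 24))² = ((⅒ - 20)*(9 - 24))² = (-199/10*(-15))² = (597/2)² = 356409/4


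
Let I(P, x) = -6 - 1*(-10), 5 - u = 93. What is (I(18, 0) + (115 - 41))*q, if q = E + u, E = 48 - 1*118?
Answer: -12324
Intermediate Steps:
u = -88 (u = 5 - 1*93 = 5 - 93 = -88)
E = -70 (E = 48 - 118 = -70)
I(P, x) = 4 (I(P, x) = -6 + 10 = 4)
q = -158 (q = -70 - 88 = -158)
(I(18, 0) + (115 - 41))*q = (4 + (115 - 41))*(-158) = (4 + 74)*(-158) = 78*(-158) = -12324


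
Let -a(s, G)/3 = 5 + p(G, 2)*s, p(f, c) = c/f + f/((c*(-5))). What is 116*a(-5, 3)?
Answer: -1102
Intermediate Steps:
p(f, c) = c/f - f/(5*c) (p(f, c) = c/f + f/((-5*c)) = c/f + f*(-1/(5*c)) = c/f - f/(5*c))
a(s, G) = -15 - 3*s*(2/G - G/10) (a(s, G) = -3*(5 + (2/G - 1/5*G/2)*s) = -3*(5 + (2/G - 1/5*G*1/2)*s) = -3*(5 + (2/G - G/10)*s) = -3*(5 + s*(2/G - G/10)) = -15 - 3*s*(2/G - G/10))
116*a(-5, 3) = 116*(-15 - 6*(-5)/3 + (3/10)*3*(-5)) = 116*(-15 - 6*(-5)*1/3 - 9/2) = 116*(-15 + 10 - 9/2) = 116*(-19/2) = -1102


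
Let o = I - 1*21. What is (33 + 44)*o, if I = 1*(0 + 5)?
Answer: -1232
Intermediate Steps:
I = 5 (I = 1*5 = 5)
o = -16 (o = 5 - 1*21 = 5 - 21 = -16)
(33 + 44)*o = (33 + 44)*(-16) = 77*(-16) = -1232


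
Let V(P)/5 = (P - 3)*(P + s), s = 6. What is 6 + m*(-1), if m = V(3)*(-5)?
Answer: 6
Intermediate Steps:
V(P) = 5*(-3 + P)*(6 + P) (V(P) = 5*((P - 3)*(P + 6)) = 5*((-3 + P)*(6 + P)) = 5*(-3 + P)*(6 + P))
m = 0 (m = (-90 + 5*3**2 + 15*3)*(-5) = (-90 + 5*9 + 45)*(-5) = (-90 + 45 + 45)*(-5) = 0*(-5) = 0)
6 + m*(-1) = 6 + 0*(-1) = 6 + 0 = 6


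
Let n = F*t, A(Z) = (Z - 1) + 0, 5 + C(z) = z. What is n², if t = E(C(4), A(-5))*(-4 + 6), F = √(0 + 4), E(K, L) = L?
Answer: 576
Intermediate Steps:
C(z) = -5 + z
A(Z) = -1 + Z (A(Z) = (-1 + Z) + 0 = -1 + Z)
F = 2 (F = √4 = 2)
t = -12 (t = (-1 - 5)*(-4 + 6) = -6*2 = -12)
n = -24 (n = 2*(-12) = -24)
n² = (-24)² = 576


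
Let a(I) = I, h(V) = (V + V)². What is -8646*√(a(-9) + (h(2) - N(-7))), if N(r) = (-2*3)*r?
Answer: -8646*I*√35 ≈ -51150.0*I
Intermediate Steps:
h(V) = 4*V² (h(V) = (2*V)² = 4*V²)
N(r) = -6*r
-8646*√(a(-9) + (h(2) - N(-7))) = -8646*√(-9 + (4*2² - (-6)*(-7))) = -8646*√(-9 + (4*4 - 1*42)) = -8646*√(-9 + (16 - 42)) = -8646*√(-9 - 26) = -8646*I*√35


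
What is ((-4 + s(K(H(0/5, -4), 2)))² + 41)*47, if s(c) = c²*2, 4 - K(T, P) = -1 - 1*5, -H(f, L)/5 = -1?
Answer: 1807479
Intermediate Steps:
H(f, L) = 5 (H(f, L) = -5*(-1) = 5)
K(T, P) = 10 (K(T, P) = 4 - (-1 - 1*5) = 4 - (-1 - 5) = 4 - 1*(-6) = 4 + 6 = 10)
s(c) = 2*c²
((-4 + s(K(H(0/5, -4), 2)))² + 41)*47 = ((-4 + 2*10²)² + 41)*47 = ((-4 + 2*100)² + 41)*47 = ((-4 + 200)² + 41)*47 = (196² + 41)*47 = (38416 + 41)*47 = 38457*47 = 1807479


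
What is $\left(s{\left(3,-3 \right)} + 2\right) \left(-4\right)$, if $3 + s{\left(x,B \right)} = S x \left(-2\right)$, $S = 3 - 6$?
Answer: $-68$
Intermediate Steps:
$S = -3$ ($S = 3 - 6 = -3$)
$s{\left(x,B \right)} = -3 + 6 x$ ($s{\left(x,B \right)} = -3 + - 3 x \left(-2\right) = -3 + 6 x$)
$\left(s{\left(3,-3 \right)} + 2\right) \left(-4\right) = \left(\left(-3 + 6 \cdot 3\right) + 2\right) \left(-4\right) = \left(\left(-3 + 18\right) + 2\right) \left(-4\right) = \left(15 + 2\right) \left(-4\right) = 17 \left(-4\right) = -68$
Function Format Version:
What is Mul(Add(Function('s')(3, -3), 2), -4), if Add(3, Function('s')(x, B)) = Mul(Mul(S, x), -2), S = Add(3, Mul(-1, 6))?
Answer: -68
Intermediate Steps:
S = -3 (S = Add(3, -6) = -3)
Function('s')(x, B) = Add(-3, Mul(6, x)) (Function('s')(x, B) = Add(-3, Mul(Mul(-3, x), -2)) = Add(-3, Mul(6, x)))
Mul(Add(Function('s')(3, -3), 2), -4) = Mul(Add(Add(-3, Mul(6, 3)), 2), -4) = Mul(Add(Add(-3, 18), 2), -4) = Mul(Add(15, 2), -4) = Mul(17, -4) = -68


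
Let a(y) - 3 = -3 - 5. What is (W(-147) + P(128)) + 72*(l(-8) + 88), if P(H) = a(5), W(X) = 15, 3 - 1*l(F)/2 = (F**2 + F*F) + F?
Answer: -10502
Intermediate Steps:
a(y) = -5 (a(y) = 3 + (-3 - 5) = 3 - 8 = -5)
l(F) = 6 - 4*F**2 - 2*F (l(F) = 6 - 2*((F**2 + F*F) + F) = 6 - 2*((F**2 + F**2) + F) = 6 - 2*(2*F**2 + F) = 6 - 2*(F + 2*F**2) = 6 + (-4*F**2 - 2*F) = 6 - 4*F**2 - 2*F)
P(H) = -5
(W(-147) + P(128)) + 72*(l(-8) + 88) = (15 - 5) + 72*((6 - 4*(-8)**2 - 2*(-8)) + 88) = 10 + 72*((6 - 4*64 + 16) + 88) = 10 + 72*((6 - 256 + 16) + 88) = 10 + 72*(-234 + 88) = 10 + 72*(-146) = 10 - 10512 = -10502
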